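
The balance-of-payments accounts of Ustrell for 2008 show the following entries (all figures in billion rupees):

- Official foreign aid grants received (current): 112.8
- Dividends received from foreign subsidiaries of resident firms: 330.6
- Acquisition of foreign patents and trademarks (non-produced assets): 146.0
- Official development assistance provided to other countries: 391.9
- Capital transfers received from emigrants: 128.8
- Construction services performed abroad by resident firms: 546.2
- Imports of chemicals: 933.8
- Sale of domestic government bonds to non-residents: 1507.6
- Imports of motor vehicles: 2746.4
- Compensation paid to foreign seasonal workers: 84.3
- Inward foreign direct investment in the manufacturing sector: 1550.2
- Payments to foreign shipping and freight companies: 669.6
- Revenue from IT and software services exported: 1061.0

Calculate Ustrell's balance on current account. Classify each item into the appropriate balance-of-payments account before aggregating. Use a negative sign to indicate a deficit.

Goods: -933.8 - 2746.4 = -3680.2
Services: 546.2 + 1061.0 - 669.6 = 937.6
Primary income: 330.6 - 84.3 = 246.3
Secondary income: 112.8 - 391.9 = -279.1
Current account = (-3680.2) + 937.6 + 246.3 + (-279.1) = -2775.4
(Excluded from the current account — capital account: acquisition of foreign patents and trademarks (non-produced assets) 146.0, capital transfers received from emigrants 128.8; financial account: sale of domestic government bonds to non-residents 1507.6, inward foreign direct investment in the manufacturing sector 1550.2.)

-2775.4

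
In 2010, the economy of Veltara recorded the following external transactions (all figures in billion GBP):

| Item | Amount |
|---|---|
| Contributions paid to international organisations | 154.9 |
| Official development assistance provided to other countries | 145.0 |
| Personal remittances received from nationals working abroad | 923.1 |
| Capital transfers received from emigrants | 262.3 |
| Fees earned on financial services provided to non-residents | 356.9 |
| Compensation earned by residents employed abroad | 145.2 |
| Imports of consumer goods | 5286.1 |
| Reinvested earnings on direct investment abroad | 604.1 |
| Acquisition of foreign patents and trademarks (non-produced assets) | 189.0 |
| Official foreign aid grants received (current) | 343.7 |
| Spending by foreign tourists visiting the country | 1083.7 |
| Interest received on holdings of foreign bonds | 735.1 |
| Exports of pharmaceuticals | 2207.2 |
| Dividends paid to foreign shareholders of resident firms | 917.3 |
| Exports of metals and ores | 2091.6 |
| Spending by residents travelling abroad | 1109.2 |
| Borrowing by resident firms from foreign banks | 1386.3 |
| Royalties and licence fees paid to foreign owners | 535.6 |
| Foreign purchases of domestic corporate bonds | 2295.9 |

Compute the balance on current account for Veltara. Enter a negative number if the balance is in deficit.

Goods: 2207.2 + 2091.6 - 5286.1 = -987.3
Services: -535.6 + 356.9 - 1109.2 + 1083.7 = -204.2
Primary income: 735.1 + 145.2 - 917.3 + 604.1 = 567.1
Secondary income: -154.9 - 145.0 + 923.1 + 343.7 = 966.9
Current account = (-987.3) + (-204.2) + 567.1 + 966.9 = 342.5
(Excluded from the current account — capital account: capital transfers received from emigrants 262.3, acquisition of foreign patents and trademarks (non-produced assets) 189.0; financial account: borrowing by resident firms from foreign banks 1386.3, foreign purchases of domestic corporate bonds 2295.9.)

342.5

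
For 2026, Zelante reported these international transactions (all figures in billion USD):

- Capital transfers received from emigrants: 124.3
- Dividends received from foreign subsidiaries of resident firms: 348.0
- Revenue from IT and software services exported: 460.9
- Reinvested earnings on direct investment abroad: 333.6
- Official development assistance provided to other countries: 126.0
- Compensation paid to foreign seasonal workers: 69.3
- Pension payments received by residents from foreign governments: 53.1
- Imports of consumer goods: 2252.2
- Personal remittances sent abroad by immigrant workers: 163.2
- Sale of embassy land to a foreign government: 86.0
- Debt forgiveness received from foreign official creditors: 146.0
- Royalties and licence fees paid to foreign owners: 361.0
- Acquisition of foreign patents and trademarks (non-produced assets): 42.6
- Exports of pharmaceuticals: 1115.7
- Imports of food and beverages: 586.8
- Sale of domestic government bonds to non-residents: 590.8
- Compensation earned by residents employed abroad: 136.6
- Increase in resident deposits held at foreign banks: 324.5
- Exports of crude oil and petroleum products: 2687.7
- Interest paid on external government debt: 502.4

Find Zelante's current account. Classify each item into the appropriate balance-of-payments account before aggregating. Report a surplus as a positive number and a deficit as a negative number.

1074.7

Goods: -2252.2 + 1115.7 - 586.8 + 2687.7 = 964.4
Services: 460.9 - 361.0 = 99.9
Primary income: 333.6 - 502.4 + 136.6 + 348.0 - 69.3 = 246.5
Secondary income: 53.1 - 163.2 - 126.0 = -236.1
Current account = 964.4 + 99.9 + 246.5 + (-236.1) = 1074.7
(Excluded from the current account — capital account: capital transfers received from emigrants 124.3, sale of embassy land to a foreign government 86.0, debt forgiveness received from foreign official creditors 146.0, acquisition of foreign patents and trademarks (non-produced assets) 42.6; financial account: sale of domestic government bonds to non-residents 590.8, increase in resident deposits held at foreign banks 324.5.)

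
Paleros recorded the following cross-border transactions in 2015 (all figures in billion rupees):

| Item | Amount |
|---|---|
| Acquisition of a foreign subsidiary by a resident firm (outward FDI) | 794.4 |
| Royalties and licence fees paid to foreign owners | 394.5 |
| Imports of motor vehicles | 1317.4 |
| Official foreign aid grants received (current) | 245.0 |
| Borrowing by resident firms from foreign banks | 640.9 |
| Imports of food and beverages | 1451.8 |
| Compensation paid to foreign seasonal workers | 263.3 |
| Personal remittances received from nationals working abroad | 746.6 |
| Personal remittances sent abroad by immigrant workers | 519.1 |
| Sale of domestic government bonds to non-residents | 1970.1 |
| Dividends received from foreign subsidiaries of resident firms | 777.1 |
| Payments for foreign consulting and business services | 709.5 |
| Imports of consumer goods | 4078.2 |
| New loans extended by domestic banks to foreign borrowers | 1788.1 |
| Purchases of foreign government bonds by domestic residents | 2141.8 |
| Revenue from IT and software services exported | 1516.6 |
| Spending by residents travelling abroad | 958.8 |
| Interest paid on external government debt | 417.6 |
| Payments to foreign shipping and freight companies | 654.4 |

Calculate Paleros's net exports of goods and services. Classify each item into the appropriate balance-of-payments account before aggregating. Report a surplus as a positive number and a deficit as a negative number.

-8048.0

Goods: -1317.4 - 4078.2 - 1451.8 = -6847.4
Services: -654.4 - 709.5 - 394.5 - 958.8 + 1516.6 = -1200.6
Trade balance = -6847.4 + (-1200.6) = -8048.0
(Excluded from the trade balance — financial account: acquisition of a foreign subsidiary by a resident firm (outward FDI) 794.4, borrowing by resident firms from foreign banks 640.9, sale of domestic government bonds to non-residents 1970.1, new loans extended by domestic banks to foreign borrowers 1788.1, purchases of foreign government bonds by domestic residents 2141.8; secondary income: official foreign aid grants received (current) 245.0, personal remittances received from nationals working abroad 746.6, personal remittances sent abroad by immigrant workers 519.1; primary income: compensation paid to foreign seasonal workers 263.3, dividends received from foreign subsidiaries of resident firms 777.1, interest paid on external government debt 417.6.)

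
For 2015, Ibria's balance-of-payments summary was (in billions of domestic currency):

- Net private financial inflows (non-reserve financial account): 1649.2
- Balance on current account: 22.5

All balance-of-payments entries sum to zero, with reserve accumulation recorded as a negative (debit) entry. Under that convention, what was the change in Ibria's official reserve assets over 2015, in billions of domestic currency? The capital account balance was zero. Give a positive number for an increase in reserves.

Official reserve transactions balance = -(22.5 + 1649.2) = -1671.7
An accumulation of reserves is recorded as a debit (negative entry), so the change in the stock of reserves is the negative of that balance.
Change in official reserves = -(-1671.7) = 1671.7

1671.7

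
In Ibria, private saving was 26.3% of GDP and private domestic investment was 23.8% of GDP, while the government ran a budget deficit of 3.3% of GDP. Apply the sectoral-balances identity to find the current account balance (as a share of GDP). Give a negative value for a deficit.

By the sectoral-balances identity, CA = (S_private - I) + (T - G).
Private balance = 26.3 - 23.8 = 2.5
Government balance (T - G) = -3.3
CA = 2.5 + (-3.3) = -0.8

-0.8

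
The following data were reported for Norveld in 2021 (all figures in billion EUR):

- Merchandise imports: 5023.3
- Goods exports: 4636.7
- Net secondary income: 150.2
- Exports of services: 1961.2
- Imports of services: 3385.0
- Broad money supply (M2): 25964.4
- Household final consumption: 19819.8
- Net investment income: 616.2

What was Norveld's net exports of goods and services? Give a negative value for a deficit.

Goods balance = 4636.7 - 5023.3 = -386.6
Services balance = 1961.2 - 3385.0 = -1423.8
Trade balance (goods + services) = -386.6 + (-1423.8) = -1810.4

-1810.4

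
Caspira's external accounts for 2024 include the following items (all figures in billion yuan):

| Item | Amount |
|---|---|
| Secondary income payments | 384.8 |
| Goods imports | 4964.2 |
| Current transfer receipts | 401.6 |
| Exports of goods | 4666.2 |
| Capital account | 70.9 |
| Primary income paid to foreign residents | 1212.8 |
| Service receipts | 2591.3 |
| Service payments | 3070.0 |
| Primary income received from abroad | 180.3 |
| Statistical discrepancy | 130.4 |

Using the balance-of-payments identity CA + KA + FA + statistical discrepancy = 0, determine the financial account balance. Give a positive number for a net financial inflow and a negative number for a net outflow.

Goods balance = 4666.2 - 4964.2 = -298.0
Services balance = 2591.3 - 3070.0 = -478.7
Trade balance (goods + services) = -298.0 + (-478.7) = -776.7
Net primary income = 180.3 - 1212.8 = -1032.5
Net secondary income = 401.6 - 384.8 = 16.8
Current account = -776.7 + (-1032.5) + 16.8 = -1792.4
Financial account = -(-1792.4 + 70.9 + 130.4) = 1591.1

1591.1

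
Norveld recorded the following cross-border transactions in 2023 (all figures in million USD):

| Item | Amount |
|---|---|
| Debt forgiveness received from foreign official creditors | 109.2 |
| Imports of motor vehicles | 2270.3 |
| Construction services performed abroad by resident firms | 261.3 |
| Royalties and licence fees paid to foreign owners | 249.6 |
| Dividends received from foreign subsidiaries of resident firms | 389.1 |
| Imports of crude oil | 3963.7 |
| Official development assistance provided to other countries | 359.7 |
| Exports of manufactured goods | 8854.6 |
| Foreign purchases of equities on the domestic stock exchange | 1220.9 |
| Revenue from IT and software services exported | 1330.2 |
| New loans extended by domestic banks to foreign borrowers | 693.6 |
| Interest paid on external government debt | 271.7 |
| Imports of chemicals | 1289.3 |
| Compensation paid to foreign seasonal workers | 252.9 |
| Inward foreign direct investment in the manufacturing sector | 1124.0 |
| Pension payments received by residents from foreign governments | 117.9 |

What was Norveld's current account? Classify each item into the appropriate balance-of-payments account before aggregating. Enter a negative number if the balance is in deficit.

2295.9

Goods: -3963.7 - 2270.3 - 1289.3 + 8854.6 = 1331.3
Services: -249.6 + 1330.2 + 261.3 = 1341.9
Primary income: -252.9 + 389.1 - 271.7 = -135.5
Secondary income: -359.7 + 117.9 = -241.8
Current account = 1331.3 + 1341.9 + (-135.5) + (-241.8) = 2295.9
(Excluded from the current account — capital account: debt forgiveness received from foreign official creditors 109.2; financial account: foreign purchases of equities on the domestic stock exchange 1220.9, new loans extended by domestic banks to foreign borrowers 693.6, inward foreign direct investment in the manufacturing sector 1124.0.)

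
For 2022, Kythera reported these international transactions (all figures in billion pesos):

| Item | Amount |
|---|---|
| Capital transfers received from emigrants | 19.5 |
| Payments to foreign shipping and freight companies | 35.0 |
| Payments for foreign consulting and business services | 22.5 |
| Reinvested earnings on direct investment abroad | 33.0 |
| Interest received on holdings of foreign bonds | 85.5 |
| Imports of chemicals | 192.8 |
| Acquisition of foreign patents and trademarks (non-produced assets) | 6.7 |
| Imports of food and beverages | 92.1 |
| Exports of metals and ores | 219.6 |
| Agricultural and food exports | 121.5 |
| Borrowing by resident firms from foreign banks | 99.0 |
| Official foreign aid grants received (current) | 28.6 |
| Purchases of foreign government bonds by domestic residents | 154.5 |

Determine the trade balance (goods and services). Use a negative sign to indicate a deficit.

-1.3

Goods: 121.5 - 192.8 + 219.6 - 92.1 = 56.2
Services: -22.5 - 35.0 = -57.5
Trade balance = 56.2 + (-57.5) = -1.3
(Excluded from the trade balance — capital account: capital transfers received from emigrants 19.5, acquisition of foreign patents and trademarks (non-produced assets) 6.7; primary income: reinvested earnings on direct investment abroad 33.0, interest received on holdings of foreign bonds 85.5; financial account: borrowing by resident firms from foreign banks 99.0, purchases of foreign government bonds by domestic residents 154.5; secondary income: official foreign aid grants received (current) 28.6.)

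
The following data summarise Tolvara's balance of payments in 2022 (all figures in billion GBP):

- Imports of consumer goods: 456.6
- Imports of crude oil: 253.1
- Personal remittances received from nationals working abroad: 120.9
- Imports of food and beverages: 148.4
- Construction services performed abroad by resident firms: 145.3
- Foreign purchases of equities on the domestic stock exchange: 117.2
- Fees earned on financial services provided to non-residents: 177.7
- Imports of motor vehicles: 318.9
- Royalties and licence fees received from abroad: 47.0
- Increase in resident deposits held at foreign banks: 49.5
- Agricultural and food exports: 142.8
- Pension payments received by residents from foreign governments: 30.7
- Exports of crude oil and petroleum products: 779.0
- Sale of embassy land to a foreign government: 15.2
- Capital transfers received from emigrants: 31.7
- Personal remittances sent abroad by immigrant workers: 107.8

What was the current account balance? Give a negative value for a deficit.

158.6

Goods: -253.1 + 779.0 - 318.9 + 142.8 - 456.6 - 148.4 = -255.2
Services: 145.3 + 47.0 + 177.7 = 370.0
Secondary income: 120.9 + 30.7 - 107.8 = 43.8
Current account = (-255.2) + 370.0 + 43.8 = 158.6
(Excluded from the current account — financial account: foreign purchases of equities on the domestic stock exchange 117.2, increase in resident deposits held at foreign banks 49.5; capital account: sale of embassy land to a foreign government 15.2, capital transfers received from emigrants 31.7.)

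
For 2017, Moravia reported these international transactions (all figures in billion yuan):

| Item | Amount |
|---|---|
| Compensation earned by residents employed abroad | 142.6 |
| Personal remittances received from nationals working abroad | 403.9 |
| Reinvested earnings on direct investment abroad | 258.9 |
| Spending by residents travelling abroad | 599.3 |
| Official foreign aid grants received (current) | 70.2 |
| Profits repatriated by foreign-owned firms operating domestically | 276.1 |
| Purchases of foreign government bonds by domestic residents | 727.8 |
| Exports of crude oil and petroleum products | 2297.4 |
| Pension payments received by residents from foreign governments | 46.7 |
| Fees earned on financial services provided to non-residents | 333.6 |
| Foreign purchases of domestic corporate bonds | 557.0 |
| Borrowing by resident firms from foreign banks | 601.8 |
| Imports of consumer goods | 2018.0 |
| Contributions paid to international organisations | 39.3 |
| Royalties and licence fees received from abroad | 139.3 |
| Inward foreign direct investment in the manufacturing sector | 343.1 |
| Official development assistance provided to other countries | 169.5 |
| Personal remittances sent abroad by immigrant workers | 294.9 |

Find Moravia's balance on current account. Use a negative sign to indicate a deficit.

Goods: -2018.0 + 2297.4 = 279.4
Services: -599.3 + 139.3 + 333.6 = -126.4
Primary income: -276.1 + 258.9 + 142.6 = 125.4
Secondary income: -39.3 - 169.5 + 403.9 + 70.2 + 46.7 - 294.9 = 17.1
Current account = 279.4 + (-126.4) + 125.4 + 17.1 = 295.5
(Excluded from the current account — financial account: purchases of foreign government bonds by domestic residents 727.8, foreign purchases of domestic corporate bonds 557.0, borrowing by resident firms from foreign banks 601.8, inward foreign direct investment in the manufacturing sector 343.1.)

295.5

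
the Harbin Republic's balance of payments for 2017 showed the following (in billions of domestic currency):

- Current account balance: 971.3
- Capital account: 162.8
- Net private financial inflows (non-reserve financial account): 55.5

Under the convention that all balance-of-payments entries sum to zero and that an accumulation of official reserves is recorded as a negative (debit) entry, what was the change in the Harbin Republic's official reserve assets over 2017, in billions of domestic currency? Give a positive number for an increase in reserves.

Official reserve transactions balance = -(971.3 + 162.8 + 55.5) = -1189.6
An accumulation of reserves is recorded as a debit (negative entry), so the change in the stock of reserves is the negative of that balance.
Change in official reserves = -(-1189.6) = 1189.6

1189.6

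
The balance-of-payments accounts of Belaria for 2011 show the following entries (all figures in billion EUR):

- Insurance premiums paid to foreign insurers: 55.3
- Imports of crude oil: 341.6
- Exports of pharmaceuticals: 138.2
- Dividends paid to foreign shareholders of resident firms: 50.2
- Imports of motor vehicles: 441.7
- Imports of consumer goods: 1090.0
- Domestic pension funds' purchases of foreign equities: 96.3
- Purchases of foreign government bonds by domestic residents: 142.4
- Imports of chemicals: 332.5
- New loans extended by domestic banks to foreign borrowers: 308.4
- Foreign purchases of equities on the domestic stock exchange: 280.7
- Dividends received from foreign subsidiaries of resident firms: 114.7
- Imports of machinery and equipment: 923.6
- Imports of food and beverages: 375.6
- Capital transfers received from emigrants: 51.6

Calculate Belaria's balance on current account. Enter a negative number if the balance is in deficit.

Goods: 138.2 - 923.6 - 341.6 - 332.5 - 375.6 - 441.7 - 1090.0 = -3366.8
Services: -55.3
Primary income: 114.7 - 50.2 = 64.5
Current account = (-3366.8) + (-55.3) + 64.5 = -3357.6
(Excluded from the current account — financial account: domestic pension funds' purchases of foreign equities 96.3, purchases of foreign government bonds by domestic residents 142.4, new loans extended by domestic banks to foreign borrowers 308.4, foreign purchases of equities on the domestic stock exchange 280.7; capital account: capital transfers received from emigrants 51.6.)

-3357.6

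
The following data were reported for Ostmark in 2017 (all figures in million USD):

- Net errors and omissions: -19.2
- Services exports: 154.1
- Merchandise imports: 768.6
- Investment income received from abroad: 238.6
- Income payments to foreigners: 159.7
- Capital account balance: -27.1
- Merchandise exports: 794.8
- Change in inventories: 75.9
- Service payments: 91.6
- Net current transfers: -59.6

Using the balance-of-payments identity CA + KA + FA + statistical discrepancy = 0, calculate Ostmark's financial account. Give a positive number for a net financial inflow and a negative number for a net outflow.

Goods balance = 794.8 - 768.6 = 26.2
Services balance = 154.1 - 91.6 = 62.5
Trade balance (goods + services) = 26.2 + 62.5 = 88.7
Net primary income = 238.6 - 159.7 = 78.9
Net secondary income = -59.6
Current account = 88.7 + 78.9 + (-59.6) = 108.0
Financial account = -(108.0 + (-27.1) + (-19.2)) = -61.7

-61.7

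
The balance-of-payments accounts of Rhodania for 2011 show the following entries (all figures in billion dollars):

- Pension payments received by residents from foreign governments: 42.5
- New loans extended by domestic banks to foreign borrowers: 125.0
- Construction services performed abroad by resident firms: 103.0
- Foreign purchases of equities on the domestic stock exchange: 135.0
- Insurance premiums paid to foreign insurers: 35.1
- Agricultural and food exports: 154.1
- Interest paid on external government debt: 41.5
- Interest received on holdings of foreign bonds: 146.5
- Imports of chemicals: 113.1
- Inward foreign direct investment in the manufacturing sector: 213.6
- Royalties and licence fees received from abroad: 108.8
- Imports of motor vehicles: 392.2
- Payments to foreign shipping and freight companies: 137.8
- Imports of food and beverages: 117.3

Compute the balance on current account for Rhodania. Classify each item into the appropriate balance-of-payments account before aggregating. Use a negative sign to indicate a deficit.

-282.1

Goods: 154.1 - 117.3 - 392.2 - 113.1 = -468.5
Services: 103.0 - 35.1 - 137.8 + 108.8 = 38.9
Primary income: 146.5 - 41.5 = 105.0
Secondary income: 42.5
Current account = (-468.5) + 38.9 + 105.0 + 42.5 = -282.1
(Excluded from the current account — financial account: new loans extended by domestic banks to foreign borrowers 125.0, foreign purchases of equities on the domestic stock exchange 135.0, inward foreign direct investment in the manufacturing sector 213.6.)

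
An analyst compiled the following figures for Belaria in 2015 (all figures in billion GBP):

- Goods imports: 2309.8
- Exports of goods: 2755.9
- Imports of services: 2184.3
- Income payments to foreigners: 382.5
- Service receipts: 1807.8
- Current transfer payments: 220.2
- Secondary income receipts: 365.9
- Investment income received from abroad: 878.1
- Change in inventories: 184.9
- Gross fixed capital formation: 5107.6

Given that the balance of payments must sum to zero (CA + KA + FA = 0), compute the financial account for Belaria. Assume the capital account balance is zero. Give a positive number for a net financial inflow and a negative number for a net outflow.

-710.9

Goods balance = 2755.9 - 2309.8 = 446.1
Services balance = 1807.8 - 2184.3 = -376.5
Trade balance (goods + services) = 446.1 + (-376.5) = 69.6
Net primary income = 878.1 - 382.5 = 495.6
Net secondary income = 365.9 - 220.2 = 145.7
Current account = 69.6 + 495.6 + 145.7 = 710.9
Financial account = -(710.9) = -710.9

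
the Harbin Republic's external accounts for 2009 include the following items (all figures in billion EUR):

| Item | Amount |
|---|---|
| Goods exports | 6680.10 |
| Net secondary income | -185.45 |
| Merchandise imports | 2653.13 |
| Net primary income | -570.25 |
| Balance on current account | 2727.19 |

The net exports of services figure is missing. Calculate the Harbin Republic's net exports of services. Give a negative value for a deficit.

Current account = goods balance + services balance + net primary income + net secondary income
Sum of the known components = 3271.27
Net exports of services = CA - (known components) = 2727.19 - 3271.27 = -544.08

-544.08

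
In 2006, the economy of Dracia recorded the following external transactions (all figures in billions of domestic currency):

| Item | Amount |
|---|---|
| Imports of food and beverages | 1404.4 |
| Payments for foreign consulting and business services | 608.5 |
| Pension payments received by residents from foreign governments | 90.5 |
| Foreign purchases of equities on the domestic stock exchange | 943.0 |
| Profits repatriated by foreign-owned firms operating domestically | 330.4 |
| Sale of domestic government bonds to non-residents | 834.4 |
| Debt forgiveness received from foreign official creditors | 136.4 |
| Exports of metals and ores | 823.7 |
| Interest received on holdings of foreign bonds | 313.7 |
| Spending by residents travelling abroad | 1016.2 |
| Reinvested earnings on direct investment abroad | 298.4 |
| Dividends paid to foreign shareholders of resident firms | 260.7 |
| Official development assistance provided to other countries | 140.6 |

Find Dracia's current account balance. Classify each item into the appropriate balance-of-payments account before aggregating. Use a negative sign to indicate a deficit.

-2234.5

Goods: -1404.4 + 823.7 = -580.7
Services: -608.5 - 1016.2 = -1624.7
Primary income: 298.4 - 330.4 + 313.7 - 260.7 = 21.0
Secondary income: -140.6 + 90.5 = -50.1
Current account = (-580.7) + (-1624.7) + 21.0 + (-50.1) = -2234.5
(Excluded from the current account — financial account: foreign purchases of equities on the domestic stock exchange 943.0, sale of domestic government bonds to non-residents 834.4; capital account: debt forgiveness received from foreign official creditors 136.4.)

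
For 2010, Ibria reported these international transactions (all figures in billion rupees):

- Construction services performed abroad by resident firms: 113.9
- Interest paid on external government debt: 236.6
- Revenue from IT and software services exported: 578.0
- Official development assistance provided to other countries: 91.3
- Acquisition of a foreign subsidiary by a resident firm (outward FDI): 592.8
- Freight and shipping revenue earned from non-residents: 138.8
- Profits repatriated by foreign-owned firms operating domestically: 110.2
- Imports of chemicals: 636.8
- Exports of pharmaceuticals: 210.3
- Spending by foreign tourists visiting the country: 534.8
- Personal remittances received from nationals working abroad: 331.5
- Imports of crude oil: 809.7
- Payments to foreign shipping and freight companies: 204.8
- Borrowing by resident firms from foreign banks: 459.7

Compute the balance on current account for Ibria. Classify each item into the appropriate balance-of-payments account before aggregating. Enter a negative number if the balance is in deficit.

-182.1

Goods: -809.7 + 210.3 - 636.8 = -1236.2
Services: 534.8 - 204.8 + 138.8 + 113.9 + 578.0 = 1160.7
Primary income: -236.6 - 110.2 = -346.8
Secondary income: -91.3 + 331.5 = 240.2
Current account = (-1236.2) + 1160.7 + (-346.8) + 240.2 = -182.1
(Excluded from the current account — financial account: acquisition of a foreign subsidiary by a resident firm (outward FDI) 592.8, borrowing by resident firms from foreign banks 459.7.)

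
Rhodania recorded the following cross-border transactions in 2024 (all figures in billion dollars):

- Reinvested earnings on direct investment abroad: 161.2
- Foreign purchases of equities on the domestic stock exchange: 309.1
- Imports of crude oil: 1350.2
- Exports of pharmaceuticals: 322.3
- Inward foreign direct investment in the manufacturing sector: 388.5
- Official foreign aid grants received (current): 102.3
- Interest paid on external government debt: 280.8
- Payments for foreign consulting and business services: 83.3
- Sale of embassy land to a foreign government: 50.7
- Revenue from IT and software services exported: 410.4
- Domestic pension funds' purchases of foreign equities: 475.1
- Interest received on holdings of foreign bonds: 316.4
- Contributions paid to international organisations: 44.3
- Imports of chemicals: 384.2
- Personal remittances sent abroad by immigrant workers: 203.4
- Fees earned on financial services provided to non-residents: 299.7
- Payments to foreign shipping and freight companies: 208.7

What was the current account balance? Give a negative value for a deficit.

Goods: 322.3 - 384.2 - 1350.2 = -1412.1
Services: -208.7 + 299.7 + 410.4 - 83.3 = 418.1
Primary income: 161.2 - 280.8 + 316.4 = 196.8
Secondary income: -203.4 - 44.3 + 102.3 = -145.4
Current account = (-1412.1) + 418.1 + 196.8 + (-145.4) = -942.6
(Excluded from the current account — financial account: foreign purchases of equities on the domestic stock exchange 309.1, inward foreign direct investment in the manufacturing sector 388.5, domestic pension funds' purchases of foreign equities 475.1; capital account: sale of embassy land to a foreign government 50.7.)

-942.6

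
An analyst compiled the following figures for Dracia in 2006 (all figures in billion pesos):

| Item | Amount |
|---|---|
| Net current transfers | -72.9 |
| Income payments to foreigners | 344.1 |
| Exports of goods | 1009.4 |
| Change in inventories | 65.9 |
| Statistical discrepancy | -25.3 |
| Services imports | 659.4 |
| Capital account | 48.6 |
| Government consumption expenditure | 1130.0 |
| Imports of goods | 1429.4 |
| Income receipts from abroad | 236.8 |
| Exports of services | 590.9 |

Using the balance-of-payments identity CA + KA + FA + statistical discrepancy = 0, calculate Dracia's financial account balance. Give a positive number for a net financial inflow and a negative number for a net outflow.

Goods balance = 1009.4 - 1429.4 = -420.0
Services balance = 590.9 - 659.4 = -68.5
Trade balance (goods + services) = -420.0 + (-68.5) = -488.5
Net primary income = 236.8 - 344.1 = -107.3
Net secondary income = -72.9
Current account = -488.5 + (-107.3) + (-72.9) = -668.7
Financial account = -(-668.7 + 48.6 + (-25.3)) = 645.4

645.4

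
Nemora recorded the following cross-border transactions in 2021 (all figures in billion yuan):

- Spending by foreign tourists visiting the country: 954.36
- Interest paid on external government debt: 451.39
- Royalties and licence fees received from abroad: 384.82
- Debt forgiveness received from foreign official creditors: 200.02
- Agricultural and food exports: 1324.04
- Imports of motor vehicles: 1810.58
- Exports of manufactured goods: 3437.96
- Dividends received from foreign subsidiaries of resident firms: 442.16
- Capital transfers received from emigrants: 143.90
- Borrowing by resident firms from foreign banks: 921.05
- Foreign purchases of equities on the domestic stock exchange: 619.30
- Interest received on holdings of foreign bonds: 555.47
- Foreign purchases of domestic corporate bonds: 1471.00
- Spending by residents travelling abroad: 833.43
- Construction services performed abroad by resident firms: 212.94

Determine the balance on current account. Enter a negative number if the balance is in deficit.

Goods: 1324.04 - 1810.58 + 3437.96 = 2951.42
Services: 954.36 - 833.43 + 212.94 + 384.82 = 718.69
Primary income: 555.47 + 442.16 - 451.39 = 546.24
Current account = 2951.42 + 718.69 + 546.24 = 4216.35
(Excluded from the current account — capital account: debt forgiveness received from foreign official creditors 200.02, capital transfers received from emigrants 143.90; financial account: borrowing by resident firms from foreign banks 921.05, foreign purchases of equities on the domestic stock exchange 619.30, foreign purchases of domestic corporate bonds 1471.00.)

4216.35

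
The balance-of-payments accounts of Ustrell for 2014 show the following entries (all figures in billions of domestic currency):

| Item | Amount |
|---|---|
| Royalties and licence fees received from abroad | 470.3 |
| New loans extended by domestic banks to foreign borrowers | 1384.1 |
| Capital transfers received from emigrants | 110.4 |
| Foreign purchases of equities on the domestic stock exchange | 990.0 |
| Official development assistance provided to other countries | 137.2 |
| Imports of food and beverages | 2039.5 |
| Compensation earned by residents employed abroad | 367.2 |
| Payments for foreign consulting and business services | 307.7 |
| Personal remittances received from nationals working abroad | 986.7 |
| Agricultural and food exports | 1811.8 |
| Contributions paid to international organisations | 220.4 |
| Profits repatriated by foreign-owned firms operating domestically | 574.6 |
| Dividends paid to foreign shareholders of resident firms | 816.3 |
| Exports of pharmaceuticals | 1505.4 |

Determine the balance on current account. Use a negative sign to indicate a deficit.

1045.7

Goods: -2039.5 + 1505.4 + 1811.8 = 1277.7
Services: 470.3 - 307.7 = 162.6
Primary income: 367.2 - 816.3 - 574.6 = -1023.7
Secondary income: 986.7 - 137.2 - 220.4 = 629.1
Current account = 1277.7 + 162.6 + (-1023.7) + 629.1 = 1045.7
(Excluded from the current account — financial account: new loans extended by domestic banks to foreign borrowers 1384.1, foreign purchases of equities on the domestic stock exchange 990.0; capital account: capital transfers received from emigrants 110.4.)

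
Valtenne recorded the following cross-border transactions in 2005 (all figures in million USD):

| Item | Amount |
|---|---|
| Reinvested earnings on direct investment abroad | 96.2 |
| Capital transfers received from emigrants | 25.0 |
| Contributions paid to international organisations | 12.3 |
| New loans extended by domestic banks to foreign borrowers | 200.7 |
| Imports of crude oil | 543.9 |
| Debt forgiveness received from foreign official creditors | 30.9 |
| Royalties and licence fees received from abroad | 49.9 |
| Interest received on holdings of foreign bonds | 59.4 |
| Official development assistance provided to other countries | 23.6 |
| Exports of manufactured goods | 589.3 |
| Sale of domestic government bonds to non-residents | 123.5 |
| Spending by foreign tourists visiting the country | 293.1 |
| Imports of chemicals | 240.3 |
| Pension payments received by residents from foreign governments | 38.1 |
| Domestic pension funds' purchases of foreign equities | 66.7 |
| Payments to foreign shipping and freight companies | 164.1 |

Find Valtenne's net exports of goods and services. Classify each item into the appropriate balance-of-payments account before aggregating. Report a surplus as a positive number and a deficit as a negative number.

Goods: 589.3 - 240.3 - 543.9 = -194.9
Services: 49.9 - 164.1 + 293.1 = 178.9
Trade balance = -194.9 + 178.9 = -16.0
(Excluded from the trade balance — primary income: reinvested earnings on direct investment abroad 96.2, interest received on holdings of foreign bonds 59.4; capital account: capital transfers received from emigrants 25.0, debt forgiveness received from foreign official creditors 30.9; secondary income: contributions paid to international organisations 12.3, official development assistance provided to other countries 23.6, pension payments received by residents from foreign governments 38.1; financial account: new loans extended by domestic banks to foreign borrowers 200.7, sale of domestic government bonds to non-residents 123.5, domestic pension funds' purchases of foreign equities 66.7.)

-16.0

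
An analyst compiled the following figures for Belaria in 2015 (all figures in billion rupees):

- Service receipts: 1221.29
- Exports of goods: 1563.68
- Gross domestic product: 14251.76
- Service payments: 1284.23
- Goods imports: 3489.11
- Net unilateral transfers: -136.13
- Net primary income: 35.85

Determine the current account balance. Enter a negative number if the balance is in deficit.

Goods balance = 1563.68 - 3489.11 = -1925.43
Services balance = 1221.29 - 1284.23 = -62.94
Trade balance (goods + services) = -1925.43 + (-62.94) = -1988.37
Net primary income = 35.85
Net secondary income = -136.13
Current account = -1988.37 + 35.85 + (-136.13) = -2088.65

-2088.65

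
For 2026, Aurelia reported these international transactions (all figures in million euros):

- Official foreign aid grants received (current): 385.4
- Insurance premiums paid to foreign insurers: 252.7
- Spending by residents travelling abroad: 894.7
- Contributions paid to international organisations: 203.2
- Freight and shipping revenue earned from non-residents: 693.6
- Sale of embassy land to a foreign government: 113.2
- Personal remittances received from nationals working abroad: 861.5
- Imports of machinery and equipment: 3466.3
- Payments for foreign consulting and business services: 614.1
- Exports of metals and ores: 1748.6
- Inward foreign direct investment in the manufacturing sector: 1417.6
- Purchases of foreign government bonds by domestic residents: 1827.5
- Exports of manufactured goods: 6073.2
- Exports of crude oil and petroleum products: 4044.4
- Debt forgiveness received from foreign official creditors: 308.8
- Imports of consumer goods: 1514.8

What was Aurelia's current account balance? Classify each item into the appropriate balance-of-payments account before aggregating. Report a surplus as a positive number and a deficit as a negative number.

6860.9

Goods: -3466.3 + 1748.6 - 1514.8 + 4044.4 + 6073.2 = 6885.1
Services: -894.7 - 614.1 - 252.7 + 693.6 = -1067.9
Secondary income: -203.2 + 861.5 + 385.4 = 1043.7
Current account = 6885.1 + (-1067.9) + 1043.7 = 6860.9
(Excluded from the current account — capital account: sale of embassy land to a foreign government 113.2, debt forgiveness received from foreign official creditors 308.8; financial account: inward foreign direct investment in the manufacturing sector 1417.6, purchases of foreign government bonds by domestic residents 1827.5.)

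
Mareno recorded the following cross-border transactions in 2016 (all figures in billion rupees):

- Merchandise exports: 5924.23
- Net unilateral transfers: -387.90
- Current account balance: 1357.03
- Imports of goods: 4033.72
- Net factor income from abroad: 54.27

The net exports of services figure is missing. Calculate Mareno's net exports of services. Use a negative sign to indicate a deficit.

-199.85

Current account = goods balance + services balance + net primary income + net secondary income
Sum of the known components = 1556.88
Net exports of services = CA - (known components) = 1357.03 - 1556.88 = -199.85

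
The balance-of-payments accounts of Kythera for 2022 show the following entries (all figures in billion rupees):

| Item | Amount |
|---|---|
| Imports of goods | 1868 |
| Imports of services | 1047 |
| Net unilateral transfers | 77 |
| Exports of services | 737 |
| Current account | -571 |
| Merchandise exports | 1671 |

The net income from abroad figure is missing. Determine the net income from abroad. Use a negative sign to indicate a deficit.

Current account = goods balance + services balance + net primary income + net secondary income
Sum of the known components = -430
Net income from abroad = CA - (known components) = -571 - (-430) = -141

-141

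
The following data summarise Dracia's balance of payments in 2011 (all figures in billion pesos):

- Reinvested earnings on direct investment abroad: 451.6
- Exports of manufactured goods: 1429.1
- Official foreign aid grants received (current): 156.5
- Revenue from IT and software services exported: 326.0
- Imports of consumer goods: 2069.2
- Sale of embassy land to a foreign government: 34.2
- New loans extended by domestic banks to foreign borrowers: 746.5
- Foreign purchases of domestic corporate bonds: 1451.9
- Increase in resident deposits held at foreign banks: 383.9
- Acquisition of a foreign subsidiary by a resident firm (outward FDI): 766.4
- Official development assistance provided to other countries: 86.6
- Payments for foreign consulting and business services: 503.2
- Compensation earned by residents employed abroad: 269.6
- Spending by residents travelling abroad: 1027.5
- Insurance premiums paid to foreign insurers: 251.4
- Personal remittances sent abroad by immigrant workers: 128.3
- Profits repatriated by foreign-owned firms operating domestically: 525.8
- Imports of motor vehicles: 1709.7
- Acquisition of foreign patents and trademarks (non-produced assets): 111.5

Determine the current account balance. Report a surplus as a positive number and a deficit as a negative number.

Goods: -2069.2 + 1429.1 - 1709.7 = -2349.8
Services: -503.2 - 251.4 + 326.0 - 1027.5 = -1456.1
Primary income: -525.8 + 269.6 + 451.6 = 195.4
Secondary income: 156.5 - 128.3 - 86.6 = -58.4
Current account = (-2349.8) + (-1456.1) + 195.4 + (-58.4) = -3668.9
(Excluded from the current account — capital account: sale of embassy land to a foreign government 34.2, acquisition of foreign patents and trademarks (non-produced assets) 111.5; financial account: new loans extended by domestic banks to foreign borrowers 746.5, foreign purchases of domestic corporate bonds 1451.9, increase in resident deposits held at foreign banks 383.9, acquisition of a foreign subsidiary by a resident firm (outward FDI) 766.4.)

-3668.9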